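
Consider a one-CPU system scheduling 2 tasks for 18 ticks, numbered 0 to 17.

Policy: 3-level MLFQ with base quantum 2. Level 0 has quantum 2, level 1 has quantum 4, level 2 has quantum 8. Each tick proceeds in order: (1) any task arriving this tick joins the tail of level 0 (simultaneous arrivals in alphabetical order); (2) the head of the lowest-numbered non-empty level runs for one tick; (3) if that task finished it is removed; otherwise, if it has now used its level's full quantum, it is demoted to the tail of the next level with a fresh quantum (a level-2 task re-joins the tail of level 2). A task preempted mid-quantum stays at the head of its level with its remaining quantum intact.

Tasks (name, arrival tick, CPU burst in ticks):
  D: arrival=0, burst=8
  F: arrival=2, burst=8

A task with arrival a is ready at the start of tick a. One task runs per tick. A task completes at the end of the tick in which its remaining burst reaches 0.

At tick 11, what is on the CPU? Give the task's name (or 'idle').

running at tick 11 = F

t=0: L0/L1/L2 = D/-/- → run D
t=1: L0/L1/L2 = D/-/- → run D
t=2: L0/L1/L2 = F/D/- → run F
t=3: L0/L1/L2 = F/D/- → run F
t=4: L0/L1/L2 = -/DF/- → run D
t=5: L0/L1/L2 = -/DF/- → run D
t=6: L0/L1/L2 = -/DF/- → run D
t=7: L0/L1/L2 = -/DF/- → run D
t=8: L0/L1/L2 = -/F/D → run F
t=9: L0/L1/L2 = -/F/D → run F
t=10: L0/L1/L2 = -/F/D → run F
t=11: L0/L1/L2 = -/F/D → run F
t=12: L0/L1/L2 = -/-/DF → run D
t=13: L0/L1/L2 = -/-/DF → run D
t=14: L0/L1/L2 = -/-/F → run F
t=15: L0/L1/L2 = -/-/F → run F
t=16: (idle)
t=17: (idle)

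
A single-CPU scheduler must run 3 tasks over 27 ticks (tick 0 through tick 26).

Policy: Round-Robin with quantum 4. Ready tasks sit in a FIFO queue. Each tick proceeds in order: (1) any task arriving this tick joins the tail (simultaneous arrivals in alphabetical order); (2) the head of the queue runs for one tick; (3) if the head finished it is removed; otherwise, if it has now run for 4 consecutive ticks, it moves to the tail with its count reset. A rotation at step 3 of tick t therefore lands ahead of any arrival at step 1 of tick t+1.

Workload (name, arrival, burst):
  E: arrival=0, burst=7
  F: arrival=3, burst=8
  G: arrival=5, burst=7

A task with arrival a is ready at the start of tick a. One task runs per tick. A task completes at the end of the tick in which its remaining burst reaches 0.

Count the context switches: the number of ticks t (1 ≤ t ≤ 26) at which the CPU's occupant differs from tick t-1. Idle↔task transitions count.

context switches = 6

t=0: queue=[E] q_used=0 → run E
t=1: queue=[E] q_used=1 → run E
t=2: queue=[E] q_used=2 → run E
t=3: queue=[E,F] q_used=3 → run E
t=4: queue=[F,E] q_used=0 → run F
t=5: queue=[F,E,G] q_used=1 → run F
t=6: queue=[F,E,G] q_used=2 → run F
t=7: queue=[F,E,G] q_used=3 → run F
t=8: queue=[E,G,F] q_used=0 → run E
t=9: queue=[E,G,F] q_used=1 → run E
t=10: queue=[E,G,F] q_used=2 → run E
t=11: queue=[G,F] q_used=0 → run G
t=12: queue=[G,F] q_used=1 → run G
t=13: queue=[G,F] q_used=2 → run G
t=14: queue=[G,F] q_used=3 → run G
t=15: queue=[F,G] q_used=0 → run F
t=16: queue=[F,G] q_used=1 → run F
t=17: queue=[F,G] q_used=2 → run F
t=18: queue=[F,G] q_used=3 → run F
t=19: queue=[G] q_used=0 → run G
t=20: queue=[G] q_used=1 → run G
t=21: queue=[G] q_used=2 → run G
t=22: (idle)
t=23: (idle)
t=24: (idle)
t=25: (idle)
t=26: (idle)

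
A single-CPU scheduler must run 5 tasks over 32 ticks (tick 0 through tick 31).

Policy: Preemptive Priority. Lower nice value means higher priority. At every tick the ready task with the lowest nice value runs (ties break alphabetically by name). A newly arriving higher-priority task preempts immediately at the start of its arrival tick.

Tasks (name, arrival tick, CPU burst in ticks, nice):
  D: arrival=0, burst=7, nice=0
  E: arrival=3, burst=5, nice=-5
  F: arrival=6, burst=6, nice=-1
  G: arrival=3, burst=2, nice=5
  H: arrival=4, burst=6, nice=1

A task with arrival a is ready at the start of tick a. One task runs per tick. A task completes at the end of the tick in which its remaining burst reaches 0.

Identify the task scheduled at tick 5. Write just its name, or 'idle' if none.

running at tick 5 = E

t=0: ready={D} → run D
t=1: ready={D} → run D
t=2: ready={D} → run D
t=3: ready={D,E,G} → run E
t=4: ready={D,E,G,H} → run E
t=5: ready={D,E,G,H} → run E
t=6: ready={D,E,F,G,H} → run E
t=7: ready={D,E,F,G,H} → run E
t=8: ready={D,F,G,H} → run F
t=9: ready={D,F,G,H} → run F
t=10: ready={D,F,G,H} → run F
t=11: ready={D,F,G,H} → run F
t=12: ready={D,F,G,H} → run F
t=13: ready={D,F,G,H} → run F
t=14: ready={D,G,H} → run D
t=15: ready={D,G,H} → run D
t=16: ready={D,G,H} → run D
t=17: ready={D,G,H} → run D
t=18: ready={G,H} → run H
t=19: ready={G,H} → run H
t=20: ready={G,H} → run H
t=21: ready={G,H} → run H
t=22: ready={G,H} → run H
t=23: ready={G,H} → run H
t=24: ready={G} → run G
t=25: ready={G} → run G
t=26: (idle)
t=27: (idle)
t=28: (idle)
t=29: (idle)
t=30: (idle)
t=31: (idle)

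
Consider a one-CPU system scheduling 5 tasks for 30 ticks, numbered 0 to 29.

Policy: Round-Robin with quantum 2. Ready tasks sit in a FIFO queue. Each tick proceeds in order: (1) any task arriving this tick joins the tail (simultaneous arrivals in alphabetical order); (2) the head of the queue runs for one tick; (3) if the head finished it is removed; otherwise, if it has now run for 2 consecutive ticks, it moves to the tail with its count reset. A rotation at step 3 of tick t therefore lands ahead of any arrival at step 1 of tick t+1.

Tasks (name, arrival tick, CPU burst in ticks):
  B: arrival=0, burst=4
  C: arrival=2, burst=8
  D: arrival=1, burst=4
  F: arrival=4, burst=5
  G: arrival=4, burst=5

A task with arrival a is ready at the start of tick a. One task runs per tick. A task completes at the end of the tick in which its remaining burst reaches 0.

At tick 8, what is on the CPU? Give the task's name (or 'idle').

t=0: queue=[B] q_used=0 → run B
t=1: queue=[B,D] q_used=1 → run B
t=2: queue=[D,B,C] q_used=0 → run D
t=3: queue=[D,B,C] q_used=1 → run D
t=4: queue=[B,C,D,F,G] q_used=0 → run B
t=5: queue=[B,C,D,F,G] q_used=1 → run B
t=6: queue=[C,D,F,G] q_used=0 → run C
t=7: queue=[C,D,F,G] q_used=1 → run C
t=8: queue=[D,F,G,C] q_used=0 → run D
t=9: queue=[D,F,G,C] q_used=1 → run D
t=10: queue=[F,G,C] q_used=0 → run F
t=11: queue=[F,G,C] q_used=1 → run F
t=12: queue=[G,C,F] q_used=0 → run G
t=13: queue=[G,C,F] q_used=1 → run G
t=14: queue=[C,F,G] q_used=0 → run C
t=15: queue=[C,F,G] q_used=1 → run C
t=16: queue=[F,G,C] q_used=0 → run F
t=17: queue=[F,G,C] q_used=1 → run F
t=18: queue=[G,C,F] q_used=0 → run G
t=19: queue=[G,C,F] q_used=1 → run G
t=20: queue=[C,F,G] q_used=0 → run C
t=21: queue=[C,F,G] q_used=1 → run C
t=22: queue=[F,G,C] q_used=0 → run F
t=23: queue=[G,C] q_used=0 → run G
t=24: queue=[C] q_used=0 → run C
t=25: queue=[C] q_used=1 → run C
t=26: (idle)
t=27: (idle)
t=28: (idle)
t=29: (idle)

running at tick 8 = D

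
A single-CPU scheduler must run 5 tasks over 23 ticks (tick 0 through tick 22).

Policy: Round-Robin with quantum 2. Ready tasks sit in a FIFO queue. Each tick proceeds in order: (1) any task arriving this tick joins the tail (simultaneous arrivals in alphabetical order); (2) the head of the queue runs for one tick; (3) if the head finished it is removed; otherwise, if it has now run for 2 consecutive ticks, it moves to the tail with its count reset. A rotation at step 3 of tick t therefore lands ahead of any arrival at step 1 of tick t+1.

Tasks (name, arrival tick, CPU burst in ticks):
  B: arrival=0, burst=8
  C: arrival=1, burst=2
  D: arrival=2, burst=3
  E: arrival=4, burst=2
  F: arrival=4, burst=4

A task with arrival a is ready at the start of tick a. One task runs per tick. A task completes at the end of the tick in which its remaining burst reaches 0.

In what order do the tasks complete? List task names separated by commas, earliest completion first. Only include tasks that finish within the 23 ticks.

t=0: queue=[B] q_used=0 → run B
t=1: queue=[B,C] q_used=1 → run B
t=2: queue=[C,B,D] q_used=0 → run C
t=3: queue=[C,B,D] q_used=1 → run C
t=4: queue=[B,D,E,F] q_used=0 → run B
t=5: queue=[B,D,E,F] q_used=1 → run B
t=6: queue=[D,E,F,B] q_used=0 → run D
t=7: queue=[D,E,F,B] q_used=1 → run D
t=8: queue=[E,F,B,D] q_used=0 → run E
t=9: queue=[E,F,B,D] q_used=1 → run E
t=10: queue=[F,B,D] q_used=0 → run F
t=11: queue=[F,B,D] q_used=1 → run F
t=12: queue=[B,D,F] q_used=0 → run B
t=13: queue=[B,D,F] q_used=1 → run B
t=14: queue=[D,F,B] q_used=0 → run D
t=15: queue=[F,B] q_used=0 → run F
t=16: queue=[F,B] q_used=1 → run F
t=17: queue=[B] q_used=0 → run B
t=18: queue=[B] q_used=1 → run B
t=19: (idle)
t=20: (idle)
t=21: (idle)
t=22: (idle)

completion order = C, E, D, F, B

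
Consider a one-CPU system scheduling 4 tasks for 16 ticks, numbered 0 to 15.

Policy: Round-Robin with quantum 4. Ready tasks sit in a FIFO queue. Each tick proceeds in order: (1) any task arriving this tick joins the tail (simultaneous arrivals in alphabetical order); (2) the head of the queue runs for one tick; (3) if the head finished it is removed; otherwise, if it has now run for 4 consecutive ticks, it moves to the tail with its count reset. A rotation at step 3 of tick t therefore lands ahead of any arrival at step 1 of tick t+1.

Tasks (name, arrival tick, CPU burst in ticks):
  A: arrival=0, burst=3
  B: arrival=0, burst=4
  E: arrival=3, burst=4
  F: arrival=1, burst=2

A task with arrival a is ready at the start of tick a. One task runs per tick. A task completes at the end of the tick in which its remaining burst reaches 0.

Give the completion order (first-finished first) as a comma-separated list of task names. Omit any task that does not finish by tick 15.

t=0: queue=[A,B] q_used=0 → run A
t=1: queue=[A,B,F] q_used=1 → run A
t=2: queue=[A,B,F] q_used=2 → run A
t=3: queue=[B,F,E] q_used=0 → run B
t=4: queue=[B,F,E] q_used=1 → run B
t=5: queue=[B,F,E] q_used=2 → run B
t=6: queue=[B,F,E] q_used=3 → run B
t=7: queue=[F,E] q_used=0 → run F
t=8: queue=[F,E] q_used=1 → run F
t=9: queue=[E] q_used=0 → run E
t=10: queue=[E] q_used=1 → run E
t=11: queue=[E] q_used=2 → run E
t=12: queue=[E] q_used=3 → run E
t=13: (idle)
t=14: (idle)
t=15: (idle)

completion order = A, B, F, E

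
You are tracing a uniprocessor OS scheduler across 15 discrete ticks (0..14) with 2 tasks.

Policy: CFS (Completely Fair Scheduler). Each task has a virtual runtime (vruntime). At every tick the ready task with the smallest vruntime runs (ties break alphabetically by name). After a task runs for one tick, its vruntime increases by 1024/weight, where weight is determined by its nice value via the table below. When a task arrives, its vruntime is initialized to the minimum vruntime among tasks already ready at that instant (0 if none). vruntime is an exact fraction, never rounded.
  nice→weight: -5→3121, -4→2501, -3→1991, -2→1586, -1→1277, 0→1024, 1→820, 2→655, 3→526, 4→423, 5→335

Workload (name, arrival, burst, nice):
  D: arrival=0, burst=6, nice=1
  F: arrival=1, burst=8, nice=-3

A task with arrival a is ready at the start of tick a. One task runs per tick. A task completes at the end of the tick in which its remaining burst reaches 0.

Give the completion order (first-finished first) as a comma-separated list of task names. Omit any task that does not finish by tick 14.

completion order = F, D

t=0: vr[D=0] → run D
t=1: vr[D=256/205 F=256/205] → run D
t=2: vr[D=512/205 F=256/205] → run F
t=3: vr[D=512/205 F=719616/408155] → run F
t=4: vr[D=512/205 F=929536/408155] → run F
t=5: vr[D=512/205 F=1139456/408155] → run D
t=6: vr[D=768/205 F=1139456/408155] → run F
t=7: vr[D=768/205 F=1349376/408155] → run F
t=8: vr[D=768/205 F=1559296/408155] → run D
t=9: vr[D=1024/205 F=1559296/408155] → run F
t=10: vr[D=1024/205 F=1769216/408155] → run F
t=11: vr[D=1024/205 F=1979136/408155] → run F
t=12: vr[D=1024/205] → run D
t=13: vr[D=256/41] → run D
t=14: (idle)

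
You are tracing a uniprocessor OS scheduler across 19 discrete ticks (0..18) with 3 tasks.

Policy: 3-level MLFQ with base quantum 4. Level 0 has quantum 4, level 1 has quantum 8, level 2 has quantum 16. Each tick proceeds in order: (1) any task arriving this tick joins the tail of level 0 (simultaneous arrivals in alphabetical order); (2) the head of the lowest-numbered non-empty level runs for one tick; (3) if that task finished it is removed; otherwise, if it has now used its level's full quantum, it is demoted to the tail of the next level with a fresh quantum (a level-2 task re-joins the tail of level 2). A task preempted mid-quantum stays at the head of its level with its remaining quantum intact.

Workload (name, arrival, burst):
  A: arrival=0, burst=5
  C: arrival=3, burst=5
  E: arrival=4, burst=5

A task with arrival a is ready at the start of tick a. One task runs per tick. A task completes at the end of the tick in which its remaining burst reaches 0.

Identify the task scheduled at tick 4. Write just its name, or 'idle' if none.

t=0: L0/L1/L2 = A/-/- → run A
t=1: L0/L1/L2 = A/-/- → run A
t=2: L0/L1/L2 = A/-/- → run A
t=3: L0/L1/L2 = AC/-/- → run A
t=4: L0/L1/L2 = CE/A/- → run C
t=5: L0/L1/L2 = CE/A/- → run C
t=6: L0/L1/L2 = CE/A/- → run C
t=7: L0/L1/L2 = CE/A/- → run C
t=8: L0/L1/L2 = E/AC/- → run E
t=9: L0/L1/L2 = E/AC/- → run E
t=10: L0/L1/L2 = E/AC/- → run E
t=11: L0/L1/L2 = E/AC/- → run E
t=12: L0/L1/L2 = -/ACE/- → run A
t=13: L0/L1/L2 = -/CE/- → run C
t=14: L0/L1/L2 = -/E/- → run E
t=15: (idle)
t=16: (idle)
t=17: (idle)
t=18: (idle)

running at tick 4 = C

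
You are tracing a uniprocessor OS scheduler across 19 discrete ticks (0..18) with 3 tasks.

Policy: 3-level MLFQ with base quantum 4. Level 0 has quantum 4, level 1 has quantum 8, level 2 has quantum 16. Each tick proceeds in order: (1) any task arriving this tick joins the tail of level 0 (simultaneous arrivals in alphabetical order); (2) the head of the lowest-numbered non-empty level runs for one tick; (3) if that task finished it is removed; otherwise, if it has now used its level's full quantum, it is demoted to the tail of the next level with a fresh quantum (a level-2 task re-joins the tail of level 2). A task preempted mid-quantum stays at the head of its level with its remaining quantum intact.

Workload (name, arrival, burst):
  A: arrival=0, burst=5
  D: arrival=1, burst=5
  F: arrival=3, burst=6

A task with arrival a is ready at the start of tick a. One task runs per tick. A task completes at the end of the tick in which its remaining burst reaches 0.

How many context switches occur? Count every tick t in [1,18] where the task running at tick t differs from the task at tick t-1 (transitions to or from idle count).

context switches = 6

t=0: L0/L1/L2 = A/-/- → run A
t=1: L0/L1/L2 = AD/-/- → run A
t=2: L0/L1/L2 = AD/-/- → run A
t=3: L0/L1/L2 = ADF/-/- → run A
t=4: L0/L1/L2 = DF/A/- → run D
t=5: L0/L1/L2 = DF/A/- → run D
t=6: L0/L1/L2 = DF/A/- → run D
t=7: L0/L1/L2 = DF/A/- → run D
t=8: L0/L1/L2 = F/AD/- → run F
t=9: L0/L1/L2 = F/AD/- → run F
t=10: L0/L1/L2 = F/AD/- → run F
t=11: L0/L1/L2 = F/AD/- → run F
t=12: L0/L1/L2 = -/ADF/- → run A
t=13: L0/L1/L2 = -/DF/- → run D
t=14: L0/L1/L2 = -/F/- → run F
t=15: L0/L1/L2 = -/F/- → run F
t=16: (idle)
t=17: (idle)
t=18: (idle)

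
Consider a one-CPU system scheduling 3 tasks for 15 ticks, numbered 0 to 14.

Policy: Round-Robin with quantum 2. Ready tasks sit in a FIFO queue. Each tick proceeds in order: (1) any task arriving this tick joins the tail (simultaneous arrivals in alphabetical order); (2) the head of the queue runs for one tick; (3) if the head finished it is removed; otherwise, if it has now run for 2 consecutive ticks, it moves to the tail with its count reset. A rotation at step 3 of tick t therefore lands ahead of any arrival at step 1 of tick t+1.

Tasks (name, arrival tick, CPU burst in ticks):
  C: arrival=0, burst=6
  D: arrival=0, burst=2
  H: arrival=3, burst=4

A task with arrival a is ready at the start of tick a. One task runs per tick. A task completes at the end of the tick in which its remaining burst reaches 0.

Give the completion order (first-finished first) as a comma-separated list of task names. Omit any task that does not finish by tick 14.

t=0: queue=[C,D] q_used=0 → run C
t=1: queue=[C,D] q_used=1 → run C
t=2: queue=[D,C] q_used=0 → run D
t=3: queue=[D,C,H] q_used=1 → run D
t=4: queue=[C,H] q_used=0 → run C
t=5: queue=[C,H] q_used=1 → run C
t=6: queue=[H,C] q_used=0 → run H
t=7: queue=[H,C] q_used=1 → run H
t=8: queue=[C,H] q_used=0 → run C
t=9: queue=[C,H] q_used=1 → run C
t=10: queue=[H] q_used=0 → run H
t=11: queue=[H] q_used=1 → run H
t=12: (idle)
t=13: (idle)
t=14: (idle)

completion order = D, C, H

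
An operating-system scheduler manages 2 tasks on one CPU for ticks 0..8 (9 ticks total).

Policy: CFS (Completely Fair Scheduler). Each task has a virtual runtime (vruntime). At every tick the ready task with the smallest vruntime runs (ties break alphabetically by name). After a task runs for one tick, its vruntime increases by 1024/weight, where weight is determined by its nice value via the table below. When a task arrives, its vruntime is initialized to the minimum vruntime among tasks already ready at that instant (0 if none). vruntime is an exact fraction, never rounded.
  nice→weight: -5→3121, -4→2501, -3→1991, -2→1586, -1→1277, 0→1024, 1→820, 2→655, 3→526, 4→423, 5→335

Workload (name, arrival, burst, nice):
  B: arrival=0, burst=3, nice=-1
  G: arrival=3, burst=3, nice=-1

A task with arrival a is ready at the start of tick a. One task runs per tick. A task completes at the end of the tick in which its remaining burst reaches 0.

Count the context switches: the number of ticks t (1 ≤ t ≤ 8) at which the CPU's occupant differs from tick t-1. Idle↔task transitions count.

t=0: vr[B=0] → run B
t=1: vr[B=1024/1277] → run B
t=2: vr[B=2048/1277] → run B
t=3: vr[G=0] → run G
t=4: vr[G=1024/1277] → run G
t=5: vr[G=2048/1277] → run G
t=6: (idle)
t=7: (idle)
t=8: (idle)

context switches = 2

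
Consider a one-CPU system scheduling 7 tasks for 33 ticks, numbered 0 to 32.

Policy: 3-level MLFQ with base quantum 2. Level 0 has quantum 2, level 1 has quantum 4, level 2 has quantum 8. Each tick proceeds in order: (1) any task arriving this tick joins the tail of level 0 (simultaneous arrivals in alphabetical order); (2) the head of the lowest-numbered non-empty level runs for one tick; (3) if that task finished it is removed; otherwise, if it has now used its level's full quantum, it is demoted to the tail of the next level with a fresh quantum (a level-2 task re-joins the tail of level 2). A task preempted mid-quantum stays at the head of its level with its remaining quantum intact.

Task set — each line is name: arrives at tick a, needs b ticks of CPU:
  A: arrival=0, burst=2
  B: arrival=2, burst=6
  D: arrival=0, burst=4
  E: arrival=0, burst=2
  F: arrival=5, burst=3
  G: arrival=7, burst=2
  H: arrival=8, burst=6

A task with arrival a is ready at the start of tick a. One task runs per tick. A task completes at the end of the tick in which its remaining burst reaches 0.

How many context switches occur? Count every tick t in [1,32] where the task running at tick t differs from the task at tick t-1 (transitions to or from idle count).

context switches = 11

t=0: L0/L1/L2 = ADE/-/- → run A
t=1: L0/L1/L2 = ADE/-/- → run A
t=2: L0/L1/L2 = DEB/-/- → run D
t=3: L0/L1/L2 = DEB/-/- → run D
t=4: L0/L1/L2 = EB/D/- → run E
t=5: L0/L1/L2 = EBF/D/- → run E
t=6: L0/L1/L2 = BF/D/- → run B
t=7: L0/L1/L2 = BFG/D/- → run B
t=8: L0/L1/L2 = FGH/DB/- → run F
t=9: L0/L1/L2 = FGH/DB/- → run F
t=10: L0/L1/L2 = GH/DBF/- → run G
t=11: L0/L1/L2 = GH/DBF/- → run G
t=12: L0/L1/L2 = H/DBF/- → run H
t=13: L0/L1/L2 = H/DBF/- → run H
t=14: L0/L1/L2 = -/DBFH/- → run D
t=15: L0/L1/L2 = -/DBFH/- → run D
t=16: L0/L1/L2 = -/BFH/- → run B
t=17: L0/L1/L2 = -/BFH/- → run B
t=18: L0/L1/L2 = -/BFH/- → run B
t=19: L0/L1/L2 = -/BFH/- → run B
t=20: L0/L1/L2 = -/FH/- → run F
t=21: L0/L1/L2 = -/H/- → run H
t=22: L0/L1/L2 = -/H/- → run H
t=23: L0/L1/L2 = -/H/- → run H
t=24: L0/L1/L2 = -/H/- → run H
t=25: (idle)
t=26: (idle)
t=27: (idle)
t=28: (idle)
t=29: (idle)
t=30: (idle)
t=31: (idle)
t=32: (idle)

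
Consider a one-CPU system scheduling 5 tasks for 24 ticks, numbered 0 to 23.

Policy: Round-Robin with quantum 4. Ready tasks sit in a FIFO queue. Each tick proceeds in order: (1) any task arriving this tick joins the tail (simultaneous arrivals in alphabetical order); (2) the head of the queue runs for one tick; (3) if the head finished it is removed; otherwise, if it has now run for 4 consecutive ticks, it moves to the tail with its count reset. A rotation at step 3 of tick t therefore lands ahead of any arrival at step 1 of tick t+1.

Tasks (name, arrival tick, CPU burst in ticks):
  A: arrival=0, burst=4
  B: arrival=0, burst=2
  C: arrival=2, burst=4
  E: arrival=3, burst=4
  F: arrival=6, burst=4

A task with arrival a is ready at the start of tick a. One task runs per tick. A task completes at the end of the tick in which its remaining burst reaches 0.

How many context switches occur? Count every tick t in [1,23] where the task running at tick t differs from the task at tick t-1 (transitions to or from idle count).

context switches = 5

t=0: queue=[A,B] q_used=0 → run A
t=1: queue=[A,B] q_used=1 → run A
t=2: queue=[A,B,C] q_used=2 → run A
t=3: queue=[A,B,C,E] q_used=3 → run A
t=4: queue=[B,C,E] q_used=0 → run B
t=5: queue=[B,C,E] q_used=1 → run B
t=6: queue=[C,E,F] q_used=0 → run C
t=7: queue=[C,E,F] q_used=1 → run C
t=8: queue=[C,E,F] q_used=2 → run C
t=9: queue=[C,E,F] q_used=3 → run C
t=10: queue=[E,F] q_used=0 → run E
t=11: queue=[E,F] q_used=1 → run E
t=12: queue=[E,F] q_used=2 → run E
t=13: queue=[E,F] q_used=3 → run E
t=14: queue=[F] q_used=0 → run F
t=15: queue=[F] q_used=1 → run F
t=16: queue=[F] q_used=2 → run F
t=17: queue=[F] q_used=3 → run F
t=18: (idle)
t=19: (idle)
t=20: (idle)
t=21: (idle)
t=22: (idle)
t=23: (idle)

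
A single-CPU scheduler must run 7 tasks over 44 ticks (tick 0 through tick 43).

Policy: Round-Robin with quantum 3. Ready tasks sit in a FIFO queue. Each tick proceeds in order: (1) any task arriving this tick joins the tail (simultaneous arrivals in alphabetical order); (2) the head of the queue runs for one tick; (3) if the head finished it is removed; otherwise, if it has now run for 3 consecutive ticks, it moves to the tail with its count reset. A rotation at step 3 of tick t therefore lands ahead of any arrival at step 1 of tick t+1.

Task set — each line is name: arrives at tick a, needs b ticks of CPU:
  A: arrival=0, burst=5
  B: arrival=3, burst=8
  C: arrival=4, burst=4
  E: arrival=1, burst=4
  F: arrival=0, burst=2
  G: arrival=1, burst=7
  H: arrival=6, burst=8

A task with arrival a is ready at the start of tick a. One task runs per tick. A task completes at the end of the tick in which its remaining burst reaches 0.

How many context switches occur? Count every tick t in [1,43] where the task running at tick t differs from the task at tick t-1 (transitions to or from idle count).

t=0: queue=[A,F] q_used=0 → run A
t=1: queue=[A,F,E,G] q_used=1 → run A
t=2: queue=[A,F,E,G] q_used=2 → run A
t=3: queue=[F,E,G,A,B] q_used=0 → run F
t=4: queue=[F,E,G,A,B,C] q_used=1 → run F
t=5: queue=[E,G,A,B,C] q_used=0 → run E
t=6: queue=[E,G,A,B,C,H] q_used=1 → run E
t=7: queue=[E,G,A,B,C,H] q_used=2 → run E
t=8: queue=[G,A,B,C,H,E] q_used=0 → run G
t=9: queue=[G,A,B,C,H,E] q_used=1 → run G
t=10: queue=[G,A,B,C,H,E] q_used=2 → run G
t=11: queue=[A,B,C,H,E,G] q_used=0 → run A
t=12: queue=[A,B,C,H,E,G] q_used=1 → run A
t=13: queue=[B,C,H,E,G] q_used=0 → run B
t=14: queue=[B,C,H,E,G] q_used=1 → run B
t=15: queue=[B,C,H,E,G] q_used=2 → run B
t=16: queue=[C,H,E,G,B] q_used=0 → run C
t=17: queue=[C,H,E,G,B] q_used=1 → run C
t=18: queue=[C,H,E,G,B] q_used=2 → run C
t=19: queue=[H,E,G,B,C] q_used=0 → run H
t=20: queue=[H,E,G,B,C] q_used=1 → run H
t=21: queue=[H,E,G,B,C] q_used=2 → run H
t=22: queue=[E,G,B,C,H] q_used=0 → run E
t=23: queue=[G,B,C,H] q_used=0 → run G
t=24: queue=[G,B,C,H] q_used=1 → run G
t=25: queue=[G,B,C,H] q_used=2 → run G
t=26: queue=[B,C,H,G] q_used=0 → run B
t=27: queue=[B,C,H,G] q_used=1 → run B
t=28: queue=[B,C,H,G] q_used=2 → run B
t=29: queue=[C,H,G,B] q_used=0 → run C
t=30: queue=[H,G,B] q_used=0 → run H
t=31: queue=[H,G,B] q_used=1 → run H
t=32: queue=[H,G,B] q_used=2 → run H
t=33: queue=[G,B,H] q_used=0 → run G
t=34: queue=[B,H] q_used=0 → run B
t=35: queue=[B,H] q_used=1 → run B
t=36: queue=[H] q_used=0 → run H
t=37: queue=[H] q_used=1 → run H
t=38: (idle)
t=39: (idle)
t=40: (idle)
t=41: (idle)
t=42: (idle)
t=43: (idle)

context switches = 16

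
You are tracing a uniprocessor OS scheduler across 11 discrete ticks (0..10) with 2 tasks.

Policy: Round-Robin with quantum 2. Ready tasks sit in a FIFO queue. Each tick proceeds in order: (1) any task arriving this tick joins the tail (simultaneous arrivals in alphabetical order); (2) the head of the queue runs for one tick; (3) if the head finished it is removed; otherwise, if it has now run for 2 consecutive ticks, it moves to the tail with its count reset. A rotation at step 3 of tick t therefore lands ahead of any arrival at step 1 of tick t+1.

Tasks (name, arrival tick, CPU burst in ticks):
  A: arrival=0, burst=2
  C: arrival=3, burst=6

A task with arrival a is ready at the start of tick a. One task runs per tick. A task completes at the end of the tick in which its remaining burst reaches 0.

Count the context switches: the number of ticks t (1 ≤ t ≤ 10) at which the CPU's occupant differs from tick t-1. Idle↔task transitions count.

context switches = 3

t=0: queue=[A] q_used=0 → run A
t=1: queue=[A] q_used=1 → run A
t=2: (idle)
t=3: queue=[C] q_used=0 → run C
t=4: queue=[C] q_used=1 → run C
t=5: queue=[C] q_used=0 → run C
t=6: queue=[C] q_used=1 → run C
t=7: queue=[C] q_used=0 → run C
t=8: queue=[C] q_used=1 → run C
t=9: (idle)
t=10: (idle)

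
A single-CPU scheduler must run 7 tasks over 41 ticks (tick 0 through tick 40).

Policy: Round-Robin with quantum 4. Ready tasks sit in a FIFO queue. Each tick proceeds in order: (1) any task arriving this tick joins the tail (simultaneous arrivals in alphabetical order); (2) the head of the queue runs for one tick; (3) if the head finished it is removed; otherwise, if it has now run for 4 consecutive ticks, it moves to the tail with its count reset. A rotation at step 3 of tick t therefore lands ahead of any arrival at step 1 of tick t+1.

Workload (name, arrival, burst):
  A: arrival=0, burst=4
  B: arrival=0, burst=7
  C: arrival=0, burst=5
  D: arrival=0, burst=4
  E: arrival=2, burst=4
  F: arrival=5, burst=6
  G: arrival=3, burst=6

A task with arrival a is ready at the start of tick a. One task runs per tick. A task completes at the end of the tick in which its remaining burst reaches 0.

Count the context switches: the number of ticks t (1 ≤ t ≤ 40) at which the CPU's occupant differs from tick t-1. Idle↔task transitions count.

t=0: queue=[A,B,C,D] q_used=0 → run A
t=1: queue=[A,B,C,D] q_used=1 → run A
t=2: queue=[A,B,C,D,E] q_used=2 → run A
t=3: queue=[A,B,C,D,E,G] q_used=3 → run A
t=4: queue=[B,C,D,E,G] q_used=0 → run B
t=5: queue=[B,C,D,E,G,F] q_used=1 → run B
t=6: queue=[B,C,D,E,G,F] q_used=2 → run B
t=7: queue=[B,C,D,E,G,F] q_used=3 → run B
t=8: queue=[C,D,E,G,F,B] q_used=0 → run C
t=9: queue=[C,D,E,G,F,B] q_used=1 → run C
t=10: queue=[C,D,E,G,F,B] q_used=2 → run C
t=11: queue=[C,D,E,G,F,B] q_used=3 → run C
t=12: queue=[D,E,G,F,B,C] q_used=0 → run D
t=13: queue=[D,E,G,F,B,C] q_used=1 → run D
t=14: queue=[D,E,G,F,B,C] q_used=2 → run D
t=15: queue=[D,E,G,F,B,C] q_used=3 → run D
t=16: queue=[E,G,F,B,C] q_used=0 → run E
t=17: queue=[E,G,F,B,C] q_used=1 → run E
t=18: queue=[E,G,F,B,C] q_used=2 → run E
t=19: queue=[E,G,F,B,C] q_used=3 → run E
t=20: queue=[G,F,B,C] q_used=0 → run G
t=21: queue=[G,F,B,C] q_used=1 → run G
t=22: queue=[G,F,B,C] q_used=2 → run G
t=23: queue=[G,F,B,C] q_used=3 → run G
t=24: queue=[F,B,C,G] q_used=0 → run F
t=25: queue=[F,B,C,G] q_used=1 → run F
t=26: queue=[F,B,C,G] q_used=2 → run F
t=27: queue=[F,B,C,G] q_used=3 → run F
t=28: queue=[B,C,G,F] q_used=0 → run B
t=29: queue=[B,C,G,F] q_used=1 → run B
t=30: queue=[B,C,G,F] q_used=2 → run B
t=31: queue=[C,G,F] q_used=0 → run C
t=32: queue=[G,F] q_used=0 → run G
t=33: queue=[G,F] q_used=1 → run G
t=34: queue=[F] q_used=0 → run F
t=35: queue=[F] q_used=1 → run F
t=36: (idle)
t=37: (idle)
t=38: (idle)
t=39: (idle)
t=40: (idle)

context switches = 11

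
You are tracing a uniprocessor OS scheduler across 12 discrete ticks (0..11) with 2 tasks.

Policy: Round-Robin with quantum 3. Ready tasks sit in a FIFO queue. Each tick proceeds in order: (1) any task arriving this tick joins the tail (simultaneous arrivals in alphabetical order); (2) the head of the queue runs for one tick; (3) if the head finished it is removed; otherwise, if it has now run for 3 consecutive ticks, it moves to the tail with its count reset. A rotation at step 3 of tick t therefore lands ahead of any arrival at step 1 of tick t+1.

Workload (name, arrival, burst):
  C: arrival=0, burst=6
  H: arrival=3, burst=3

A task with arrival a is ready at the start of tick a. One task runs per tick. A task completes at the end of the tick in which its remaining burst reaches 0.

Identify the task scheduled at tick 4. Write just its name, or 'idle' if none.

running at tick 4 = C

t=0: queue=[C] q_used=0 → run C
t=1: queue=[C] q_used=1 → run C
t=2: queue=[C] q_used=2 → run C
t=3: queue=[C,H] q_used=0 → run C
t=4: queue=[C,H] q_used=1 → run C
t=5: queue=[C,H] q_used=2 → run C
t=6: queue=[H] q_used=0 → run H
t=7: queue=[H] q_used=1 → run H
t=8: queue=[H] q_used=2 → run H
t=9: (idle)
t=10: (idle)
t=11: (idle)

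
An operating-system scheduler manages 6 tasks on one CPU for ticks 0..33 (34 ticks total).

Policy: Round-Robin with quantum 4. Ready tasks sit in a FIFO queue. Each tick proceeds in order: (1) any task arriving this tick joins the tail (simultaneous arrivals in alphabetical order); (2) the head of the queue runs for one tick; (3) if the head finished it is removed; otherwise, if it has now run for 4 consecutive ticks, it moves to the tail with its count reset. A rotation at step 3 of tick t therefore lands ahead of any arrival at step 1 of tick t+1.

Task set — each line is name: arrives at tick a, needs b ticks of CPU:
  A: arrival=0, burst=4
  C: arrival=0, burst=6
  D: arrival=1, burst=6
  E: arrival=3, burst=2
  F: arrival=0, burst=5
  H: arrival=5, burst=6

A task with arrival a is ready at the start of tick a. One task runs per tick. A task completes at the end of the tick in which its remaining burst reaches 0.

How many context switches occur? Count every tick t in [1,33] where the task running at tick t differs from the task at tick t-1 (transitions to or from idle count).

t=0: queue=[A,C,F] q_used=0 → run A
t=1: queue=[A,C,F,D] q_used=1 → run A
t=2: queue=[A,C,F,D] q_used=2 → run A
t=3: queue=[A,C,F,D,E] q_used=3 → run A
t=4: queue=[C,F,D,E] q_used=0 → run C
t=5: queue=[C,F,D,E,H] q_used=1 → run C
t=6: queue=[C,F,D,E,H] q_used=2 → run C
t=7: queue=[C,F,D,E,H] q_used=3 → run C
t=8: queue=[F,D,E,H,C] q_used=0 → run F
t=9: queue=[F,D,E,H,C] q_used=1 → run F
t=10: queue=[F,D,E,H,C] q_used=2 → run F
t=11: queue=[F,D,E,H,C] q_used=3 → run F
t=12: queue=[D,E,H,C,F] q_used=0 → run D
t=13: queue=[D,E,H,C,F] q_used=1 → run D
t=14: queue=[D,E,H,C,F] q_used=2 → run D
t=15: queue=[D,E,H,C,F] q_used=3 → run D
t=16: queue=[E,H,C,F,D] q_used=0 → run E
t=17: queue=[E,H,C,F,D] q_used=1 → run E
t=18: queue=[H,C,F,D] q_used=0 → run H
t=19: queue=[H,C,F,D] q_used=1 → run H
t=20: queue=[H,C,F,D] q_used=2 → run H
t=21: queue=[H,C,F,D] q_used=3 → run H
t=22: queue=[C,F,D,H] q_used=0 → run C
t=23: queue=[C,F,D,H] q_used=1 → run C
t=24: queue=[F,D,H] q_used=0 → run F
t=25: queue=[D,H] q_used=0 → run D
t=26: queue=[D,H] q_used=1 → run D
t=27: queue=[H] q_used=0 → run H
t=28: queue=[H] q_used=1 → run H
t=29: (idle)
t=30: (idle)
t=31: (idle)
t=32: (idle)
t=33: (idle)

context switches = 10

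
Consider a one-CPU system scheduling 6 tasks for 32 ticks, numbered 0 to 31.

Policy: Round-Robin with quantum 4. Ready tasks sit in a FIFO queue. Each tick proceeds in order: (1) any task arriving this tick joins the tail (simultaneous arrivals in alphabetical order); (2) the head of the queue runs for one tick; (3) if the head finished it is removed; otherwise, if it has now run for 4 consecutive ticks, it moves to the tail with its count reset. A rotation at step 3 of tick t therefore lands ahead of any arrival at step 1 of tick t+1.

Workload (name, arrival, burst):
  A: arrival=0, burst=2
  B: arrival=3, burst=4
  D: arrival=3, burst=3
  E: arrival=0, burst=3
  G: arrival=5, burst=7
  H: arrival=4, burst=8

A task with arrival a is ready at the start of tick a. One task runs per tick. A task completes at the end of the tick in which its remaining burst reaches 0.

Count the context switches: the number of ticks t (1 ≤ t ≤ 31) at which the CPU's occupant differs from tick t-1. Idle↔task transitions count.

context switches = 8

t=0: queue=[A,E] q_used=0 → run A
t=1: queue=[A,E] q_used=1 → run A
t=2: queue=[E] q_used=0 → run E
t=3: queue=[E,B,D] q_used=1 → run E
t=4: queue=[E,B,D,H] q_used=2 → run E
t=5: queue=[B,D,H,G] q_used=0 → run B
t=6: queue=[B,D,H,G] q_used=1 → run B
t=7: queue=[B,D,H,G] q_used=2 → run B
t=8: queue=[B,D,H,G] q_used=3 → run B
t=9: queue=[D,H,G] q_used=0 → run D
t=10: queue=[D,H,G] q_used=1 → run D
t=11: queue=[D,H,G] q_used=2 → run D
t=12: queue=[H,G] q_used=0 → run H
t=13: queue=[H,G] q_used=1 → run H
t=14: queue=[H,G] q_used=2 → run H
t=15: queue=[H,G] q_used=3 → run H
t=16: queue=[G,H] q_used=0 → run G
t=17: queue=[G,H] q_used=1 → run G
t=18: queue=[G,H] q_used=2 → run G
t=19: queue=[G,H] q_used=3 → run G
t=20: queue=[H,G] q_used=0 → run H
t=21: queue=[H,G] q_used=1 → run H
t=22: queue=[H,G] q_used=2 → run H
t=23: queue=[H,G] q_used=3 → run H
t=24: queue=[G] q_used=0 → run G
t=25: queue=[G] q_used=1 → run G
t=26: queue=[G] q_used=2 → run G
t=27: (idle)
t=28: (idle)
t=29: (idle)
t=30: (idle)
t=31: (idle)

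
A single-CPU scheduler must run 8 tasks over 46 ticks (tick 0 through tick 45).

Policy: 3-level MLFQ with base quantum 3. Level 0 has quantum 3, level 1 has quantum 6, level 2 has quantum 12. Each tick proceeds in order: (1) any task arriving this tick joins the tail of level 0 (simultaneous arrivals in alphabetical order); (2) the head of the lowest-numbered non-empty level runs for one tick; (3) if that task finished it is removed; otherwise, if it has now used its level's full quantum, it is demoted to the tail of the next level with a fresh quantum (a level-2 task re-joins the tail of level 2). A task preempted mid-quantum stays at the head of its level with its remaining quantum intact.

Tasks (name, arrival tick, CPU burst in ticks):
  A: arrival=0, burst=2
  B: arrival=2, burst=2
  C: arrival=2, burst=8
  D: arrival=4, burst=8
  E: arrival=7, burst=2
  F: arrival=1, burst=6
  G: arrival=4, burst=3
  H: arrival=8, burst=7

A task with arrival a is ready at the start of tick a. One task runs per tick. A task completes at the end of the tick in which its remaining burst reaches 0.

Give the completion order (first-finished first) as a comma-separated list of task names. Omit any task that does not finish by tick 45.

t=0: L0/L1/L2 = A/-/- → run A
t=1: L0/L1/L2 = AF/-/- → run A
t=2: L0/L1/L2 = FBC/-/- → run F
t=3: L0/L1/L2 = FBC/-/- → run F
t=4: L0/L1/L2 = FBCDG/-/- → run F
t=5: L0/L1/L2 = BCDG/F/- → run B
t=6: L0/L1/L2 = BCDG/F/- → run B
t=7: L0/L1/L2 = CDGE/F/- → run C
t=8: L0/L1/L2 = CDGEH/F/- → run C
t=9: L0/L1/L2 = CDGEH/F/- → run C
t=10: L0/L1/L2 = DGEH/FC/- → run D
t=11: L0/L1/L2 = DGEH/FC/- → run D
t=12: L0/L1/L2 = DGEH/FC/- → run D
t=13: L0/L1/L2 = GEH/FCD/- → run G
t=14: L0/L1/L2 = GEH/FCD/- → run G
t=15: L0/L1/L2 = GEH/FCD/- → run G
t=16: L0/L1/L2 = EH/FCD/- → run E
t=17: L0/L1/L2 = EH/FCD/- → run E
t=18: L0/L1/L2 = H/FCD/- → run H
t=19: L0/L1/L2 = H/FCD/- → run H
t=20: L0/L1/L2 = H/FCD/- → run H
t=21: L0/L1/L2 = -/FCDH/- → run F
t=22: L0/L1/L2 = -/FCDH/- → run F
t=23: L0/L1/L2 = -/FCDH/- → run F
t=24: L0/L1/L2 = -/CDH/- → run C
t=25: L0/L1/L2 = -/CDH/- → run C
t=26: L0/L1/L2 = -/CDH/- → run C
t=27: L0/L1/L2 = -/CDH/- → run C
t=28: L0/L1/L2 = -/CDH/- → run C
t=29: L0/L1/L2 = -/DH/- → run D
t=30: L0/L1/L2 = -/DH/- → run D
t=31: L0/L1/L2 = -/DH/- → run D
t=32: L0/L1/L2 = -/DH/- → run D
t=33: L0/L1/L2 = -/DH/- → run D
t=34: L0/L1/L2 = -/H/- → run H
t=35: L0/L1/L2 = -/H/- → run H
t=36: L0/L1/L2 = -/H/- → run H
t=37: L0/L1/L2 = -/H/- → run H
t=38: (idle)
t=39: (idle)
t=40: (idle)
t=41: (idle)
t=42: (idle)
t=43: (idle)
t=44: (idle)
t=45: (idle)

completion order = A, B, G, E, F, C, D, H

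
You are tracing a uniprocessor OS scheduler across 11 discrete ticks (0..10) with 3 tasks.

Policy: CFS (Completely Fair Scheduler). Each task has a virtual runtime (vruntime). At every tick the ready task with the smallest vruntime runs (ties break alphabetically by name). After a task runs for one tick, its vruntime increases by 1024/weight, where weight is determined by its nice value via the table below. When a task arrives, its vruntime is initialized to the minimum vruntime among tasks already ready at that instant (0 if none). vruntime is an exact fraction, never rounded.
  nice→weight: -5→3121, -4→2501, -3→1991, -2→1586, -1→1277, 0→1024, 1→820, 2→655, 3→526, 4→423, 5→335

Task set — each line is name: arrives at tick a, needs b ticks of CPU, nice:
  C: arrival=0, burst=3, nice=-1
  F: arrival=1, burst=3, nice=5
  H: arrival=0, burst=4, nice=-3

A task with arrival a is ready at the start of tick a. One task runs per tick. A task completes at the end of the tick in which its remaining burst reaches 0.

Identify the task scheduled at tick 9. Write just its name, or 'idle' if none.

running at tick 9 = F

t=0: vr[C=0 H=0] → run C
t=1: vr[C=1024/1277 F=0 H=0] → run F
t=2: vr[C=1024/1277 F=1024/335 H=0] → run H
t=3: vr[C=1024/1277 F=1024/335 H=1024/1991] → run H
t=4: vr[C=1024/1277 F=1024/335 H=2048/1991] → run C
t=5: vr[C=2048/1277 F=1024/335 H=2048/1991] → run H
t=6: vr[C=2048/1277 F=1024/335 H=3072/1991] → run H
t=7: vr[C=2048/1277 F=1024/335] → run C
t=8: vr[F=1024/335] → run F
t=9: vr[F=2048/335] → run F
t=10: (idle)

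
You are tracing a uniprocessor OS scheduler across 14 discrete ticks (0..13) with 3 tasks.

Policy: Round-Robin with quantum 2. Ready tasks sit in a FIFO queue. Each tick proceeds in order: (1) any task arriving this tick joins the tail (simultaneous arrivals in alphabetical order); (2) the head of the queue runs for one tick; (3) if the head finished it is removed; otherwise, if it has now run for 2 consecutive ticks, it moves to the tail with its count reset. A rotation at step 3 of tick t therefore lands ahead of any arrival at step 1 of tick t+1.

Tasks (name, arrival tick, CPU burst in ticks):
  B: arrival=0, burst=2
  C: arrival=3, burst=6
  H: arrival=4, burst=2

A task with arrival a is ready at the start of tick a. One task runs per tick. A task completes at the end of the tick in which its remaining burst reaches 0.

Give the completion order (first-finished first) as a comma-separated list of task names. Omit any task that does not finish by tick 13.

completion order = B, H, C

t=0: queue=[B] q_used=0 → run B
t=1: queue=[B] q_used=1 → run B
t=2: (idle)
t=3: queue=[C] q_used=0 → run C
t=4: queue=[C,H] q_used=1 → run C
t=5: queue=[H,C] q_used=0 → run H
t=6: queue=[H,C] q_used=1 → run H
t=7: queue=[C] q_used=0 → run C
t=8: queue=[C] q_used=1 → run C
t=9: queue=[C] q_used=0 → run C
t=10: queue=[C] q_used=1 → run C
t=11: (idle)
t=12: (idle)
t=13: (idle)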